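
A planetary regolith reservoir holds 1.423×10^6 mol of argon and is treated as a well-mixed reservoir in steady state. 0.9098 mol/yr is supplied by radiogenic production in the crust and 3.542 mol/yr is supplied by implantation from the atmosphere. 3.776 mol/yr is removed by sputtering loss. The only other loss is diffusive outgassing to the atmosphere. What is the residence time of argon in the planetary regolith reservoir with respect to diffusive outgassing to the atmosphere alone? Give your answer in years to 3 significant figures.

2.11×10^6 yr

At steady state ΣF_in = ΣF_out.
ΣF_in = 0.9098 + 3.542 = 4.4518 mol/yr.
Diffusive outgassing to the atmosphere flux = ΣF_in − (3.776) = 4.4518 − 3.776 = 0.6758 mol/yr.
τ = M / F = 1.423×10^6 / 0.6758 = 2.106×10^6 yr.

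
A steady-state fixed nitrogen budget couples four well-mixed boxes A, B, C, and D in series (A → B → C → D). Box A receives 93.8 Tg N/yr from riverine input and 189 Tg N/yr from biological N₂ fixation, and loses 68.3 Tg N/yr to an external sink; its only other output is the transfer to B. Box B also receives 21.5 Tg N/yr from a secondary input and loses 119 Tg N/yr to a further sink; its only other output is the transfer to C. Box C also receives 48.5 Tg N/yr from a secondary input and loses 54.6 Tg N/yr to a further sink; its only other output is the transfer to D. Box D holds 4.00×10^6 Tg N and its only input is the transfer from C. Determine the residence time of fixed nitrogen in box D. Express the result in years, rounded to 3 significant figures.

Box A: F(A→B) = (93.8 + 189) − 68.3 = 214.50 Tg N/yr.
Box B: F(B→C) = (214.50 + 21.5) − 119 = 117.00 Tg N/yr.
Box C: F(C→D) = (117.00 + 48.5) − 54.6 = 110.90 Tg N/yr.
Box D throughput = its input = 110.90 Tg N/yr; τ = 4.00×10^6 / 110.90 = 36070 yr.

36100 yr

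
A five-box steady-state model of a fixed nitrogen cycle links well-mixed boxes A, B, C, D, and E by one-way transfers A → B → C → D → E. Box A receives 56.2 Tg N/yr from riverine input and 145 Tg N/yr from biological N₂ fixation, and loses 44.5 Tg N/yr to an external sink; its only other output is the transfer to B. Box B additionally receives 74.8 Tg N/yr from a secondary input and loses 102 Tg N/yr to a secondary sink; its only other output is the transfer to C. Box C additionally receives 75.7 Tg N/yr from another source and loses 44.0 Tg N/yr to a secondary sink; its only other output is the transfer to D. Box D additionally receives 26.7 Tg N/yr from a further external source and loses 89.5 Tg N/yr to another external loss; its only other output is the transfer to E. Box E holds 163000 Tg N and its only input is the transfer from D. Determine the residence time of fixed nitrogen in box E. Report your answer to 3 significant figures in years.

1660 yr

Box A: F(A→B) = (56.2 + 145) − 44.5 = 156.70 Tg N/yr.
Box B: F(B→C) = (156.70 + 74.8) − 102 = 129.50 Tg N/yr.
Box C: F(C→D) = (129.50 + 75.7) − 44.0 = 161.20 Tg N/yr.
Box D: F(D→E) = (161.20 + 26.7) − 89.5 = 98.400 Tg N/yr.
Box E throughput = its input = 98.400 Tg N/yr; τ = 163000 / 98.400 = 1657 yr.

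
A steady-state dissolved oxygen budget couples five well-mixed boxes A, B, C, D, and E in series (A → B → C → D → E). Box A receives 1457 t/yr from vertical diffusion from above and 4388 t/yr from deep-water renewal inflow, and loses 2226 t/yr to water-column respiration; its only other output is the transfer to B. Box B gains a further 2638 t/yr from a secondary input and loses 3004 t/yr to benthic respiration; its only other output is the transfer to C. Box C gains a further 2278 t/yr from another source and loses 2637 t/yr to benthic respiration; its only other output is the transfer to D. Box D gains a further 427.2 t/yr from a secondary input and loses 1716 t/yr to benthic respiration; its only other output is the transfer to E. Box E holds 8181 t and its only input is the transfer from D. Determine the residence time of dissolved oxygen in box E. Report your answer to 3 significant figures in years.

Box A: F(A→B) = (1457 + 4388) − 2226 = 3619.0 t/yr.
Box B: F(B→C) = (3619.0 + 2638) − 3004 = 3253.0 t/yr.
Box C: F(C→D) = (3253.0 + 2278) − 2637 = 2894.0 t/yr.
Box D: F(D→E) = (2894.0 + 427.2) − 1716 = 1605.2 t/yr.
Box E throughput = its input = 1605.2 t/yr; τ = 8181 / 1605.2 = 5.097 yr.

5.10 yr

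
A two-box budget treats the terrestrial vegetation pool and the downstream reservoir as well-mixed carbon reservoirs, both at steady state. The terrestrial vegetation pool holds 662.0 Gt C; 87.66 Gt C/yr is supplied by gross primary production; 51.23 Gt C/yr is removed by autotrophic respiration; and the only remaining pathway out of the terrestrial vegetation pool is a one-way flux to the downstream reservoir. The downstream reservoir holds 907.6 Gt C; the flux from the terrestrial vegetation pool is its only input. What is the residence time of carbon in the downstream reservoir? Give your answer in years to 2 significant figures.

25 yr

Balance the terrestrial vegetation pool: ΣF_in = 87.660 Gt C/yr.
Flux to the downstream reservoir = ΣF_in − (51.23) = 36.430 Gt C/yr.
At steady state the output of the downstream reservoir equals its input, 36.430 Gt C/yr.
τ = M / F = 907.6 / 36.430 = 24.91 yr.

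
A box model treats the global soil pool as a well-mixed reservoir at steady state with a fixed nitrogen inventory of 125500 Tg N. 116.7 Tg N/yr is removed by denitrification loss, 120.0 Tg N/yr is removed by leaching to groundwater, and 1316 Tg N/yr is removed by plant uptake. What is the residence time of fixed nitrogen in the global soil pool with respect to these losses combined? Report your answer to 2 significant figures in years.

81 yr

Total removal = 116.7 + 120.0 + 1316 = 1552.7 Tg N/yr.
τ = M / ΣF_out = 125500 / 1552.7 = 80.83 yr.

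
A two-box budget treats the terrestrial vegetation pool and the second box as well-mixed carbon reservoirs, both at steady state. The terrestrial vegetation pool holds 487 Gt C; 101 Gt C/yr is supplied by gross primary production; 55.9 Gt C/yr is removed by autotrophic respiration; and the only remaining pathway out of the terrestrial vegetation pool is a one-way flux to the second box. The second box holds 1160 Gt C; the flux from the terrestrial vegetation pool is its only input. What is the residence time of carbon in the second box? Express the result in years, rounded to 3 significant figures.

25.7 yr

Balance the terrestrial vegetation pool: ΣF_in = 101.00 Gt C/yr.
Flux to the second box = ΣF_in − (55.9) = 45.100 Gt C/yr.
At steady state the output of the second box equals its input, 45.100 Gt C/yr.
τ = M / F = 1160 / 45.100 = 25.72 yr.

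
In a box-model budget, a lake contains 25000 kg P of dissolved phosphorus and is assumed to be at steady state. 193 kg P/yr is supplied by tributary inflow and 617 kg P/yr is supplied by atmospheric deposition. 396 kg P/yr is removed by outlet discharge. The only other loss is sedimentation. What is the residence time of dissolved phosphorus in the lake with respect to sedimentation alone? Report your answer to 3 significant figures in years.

At steady state ΣF_in = ΣF_out.
ΣF_in = 193 + 617 = 810.00 kg P/yr.
Sedimentation flux = ΣF_in − (396) = 810.00 − 396.0 = 414.0 kg P/yr.
τ = M / F = 25000 / 414.0 = 60.39 yr.

60.4 yr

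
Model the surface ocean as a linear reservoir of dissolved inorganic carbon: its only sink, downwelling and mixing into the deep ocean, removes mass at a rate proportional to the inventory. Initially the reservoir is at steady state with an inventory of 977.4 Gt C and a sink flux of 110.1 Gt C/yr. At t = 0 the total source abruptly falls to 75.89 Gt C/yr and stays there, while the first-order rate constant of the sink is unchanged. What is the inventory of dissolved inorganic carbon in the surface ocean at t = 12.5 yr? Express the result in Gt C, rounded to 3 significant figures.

748 Gt C

τ = M₀/F₀ = 977.4/110.1 = 8.877 yr; rate constant k = 1/τ.
New steady state M_∞ = F₁/k = F₁·τ = 75.89 × 8.877 = 673.70 Gt C.
M(t) = M_∞ + (M₀ − M_∞)·e^(−t/τ); t/τ = 12.5/8.877 = 1.408, so e^(−t/τ) = 0.2446.
M(t) = 673.70 + 303.7 × 0.2446 = 747.99 Gt C.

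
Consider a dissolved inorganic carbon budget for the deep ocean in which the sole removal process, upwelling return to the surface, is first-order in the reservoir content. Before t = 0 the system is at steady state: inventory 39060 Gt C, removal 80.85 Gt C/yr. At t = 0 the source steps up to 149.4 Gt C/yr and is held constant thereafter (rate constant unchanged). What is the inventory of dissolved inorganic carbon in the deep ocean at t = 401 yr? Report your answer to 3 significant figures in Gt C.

The sink rate constant is k = F₀/M₀ = 80.85/39060 = 0.002070 yr⁻¹.
Solving dM/dt = F₁ − kM with M(0) = M₀ gives M(t) = F₁/k + (M₀ − F₁/k)·e^(−kt).
F₁/k = 149.4/0.002070 = 72178 Gt C; kt = 0.002070 × 401 = 0.8300, e^(−kt) = 0.4360.
M(401) = 72178 + (39060 − 72178) × 0.4360 = 72178 − 14440 = 57737 Gt C.

57700 Gt C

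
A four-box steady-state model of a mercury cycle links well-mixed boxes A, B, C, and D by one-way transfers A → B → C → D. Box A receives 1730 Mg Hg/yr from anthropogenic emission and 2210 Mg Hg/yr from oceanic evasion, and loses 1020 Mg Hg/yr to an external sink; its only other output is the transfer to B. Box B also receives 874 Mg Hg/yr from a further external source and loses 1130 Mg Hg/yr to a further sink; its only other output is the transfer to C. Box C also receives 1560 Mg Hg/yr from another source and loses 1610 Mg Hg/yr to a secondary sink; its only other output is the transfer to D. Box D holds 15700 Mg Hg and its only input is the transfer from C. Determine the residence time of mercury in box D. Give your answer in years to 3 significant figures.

6.01 yr

Box A: F(A→B) = (1730 + 2210) − 1020 = 2920.0 Mg Hg/yr.
Box B: F(B→C) = (2920.0 + 874) − 1130 = 2664.0 Mg Hg/yr.
Box C: F(C→D) = (2664.0 + 1560) − 1610 = 2614.0 Mg Hg/yr.
Box D throughput = its input = 2614.0 Mg Hg/yr; τ = 15700 / 2614.0 = 6.006 yr.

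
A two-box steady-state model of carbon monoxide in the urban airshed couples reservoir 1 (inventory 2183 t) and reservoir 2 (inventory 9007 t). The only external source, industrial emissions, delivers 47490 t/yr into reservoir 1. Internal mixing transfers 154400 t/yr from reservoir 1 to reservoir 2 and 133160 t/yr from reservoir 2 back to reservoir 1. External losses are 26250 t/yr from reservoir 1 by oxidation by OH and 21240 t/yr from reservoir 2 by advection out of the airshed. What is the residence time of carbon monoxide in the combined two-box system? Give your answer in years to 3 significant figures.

0.236 yr

Treat the two boxes together as one reservoir: the mixing fluxes between them are internal recycling, so τ = ΣM / Σ(external losses).
M_total = 2183 + 9007 = 11190 t.
ΣF_external_out = 26250 + 21240 = 47490 t/yr.
τ = M_total / ΣF_ext = 11190 / 47490 = 0.2356 yr.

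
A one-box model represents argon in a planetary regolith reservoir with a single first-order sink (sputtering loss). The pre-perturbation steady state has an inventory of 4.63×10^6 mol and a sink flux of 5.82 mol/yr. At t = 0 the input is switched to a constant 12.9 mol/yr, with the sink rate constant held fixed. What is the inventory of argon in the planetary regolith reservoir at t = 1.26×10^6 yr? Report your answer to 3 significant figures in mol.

9.11×10^6 mol

The sink rate constant is k = F₀/M₀ = 5.82/4.63×10^6 = 1.257×10^-6 yr⁻¹.
Solving dM/dt = F₁ − kM with M(0) = M₀ gives M(t) = F₁/k + (M₀ − F₁/k)·e^(−kt).
F₁/k = 12.9/1.257×10^-6 = 1.0262×10^7 mol; kt = 1.257×10^-6 × 1.26×10^6 = 1.584, e^(−kt) = 0.2052.
M(1.26×10^6) = 1.0262×10^7 + (4.63×10^6 − 1.0262×10^7) × 0.2052 = 1.0262×10^7 − 1.156×10^6 = 9.1067×10^6 mol.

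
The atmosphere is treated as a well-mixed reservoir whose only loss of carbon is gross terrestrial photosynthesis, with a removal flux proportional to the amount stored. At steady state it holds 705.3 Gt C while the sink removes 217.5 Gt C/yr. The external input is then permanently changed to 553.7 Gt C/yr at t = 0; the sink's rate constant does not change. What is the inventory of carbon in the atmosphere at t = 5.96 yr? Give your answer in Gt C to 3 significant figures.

τ = M₀/F₀ = 705.3/217.5 = 3.243 yr; rate constant k = 1/τ.
New steady state M_∞ = F₁/k = F₁·τ = 553.7 × 3.243 = 1795.5 Gt C.
M(t) = M_∞ + (M₀ − M_∞)·e^(−t/τ); t/τ = 5.96/3.243 = 1.838, so e^(−t/τ) = 0.1591.
M(t) = 1795.5 − 1090 × 0.1591 = 1622.0 Gt C.

1620 Gt C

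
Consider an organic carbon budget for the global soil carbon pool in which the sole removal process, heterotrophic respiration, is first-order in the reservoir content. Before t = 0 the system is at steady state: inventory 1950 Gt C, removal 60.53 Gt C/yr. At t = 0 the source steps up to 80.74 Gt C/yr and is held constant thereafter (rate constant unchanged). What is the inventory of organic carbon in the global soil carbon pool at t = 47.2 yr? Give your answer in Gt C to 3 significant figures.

2450 Gt C

Residence time τ = M₀/F₀ = 32.22 yr. The eventual steady state is M_∞ = M₀·(F₁/F₀) = 1950 × 80.74/60.53 = 2601.1 Gt C.
The anomaly ΔM(t) = M(t) − M_∞ decays as ΔM₀·e^(−t/τ) with ΔM₀ = 1950 − 2601.1 = −651.1 Gt C.
At t = 47.2 yr, e^(−t/τ) = e^(−1.465) = 0.2310, so ΔM = −150.4 Gt C and M = 2601.1 − 150.4 = 2450.6 Gt C.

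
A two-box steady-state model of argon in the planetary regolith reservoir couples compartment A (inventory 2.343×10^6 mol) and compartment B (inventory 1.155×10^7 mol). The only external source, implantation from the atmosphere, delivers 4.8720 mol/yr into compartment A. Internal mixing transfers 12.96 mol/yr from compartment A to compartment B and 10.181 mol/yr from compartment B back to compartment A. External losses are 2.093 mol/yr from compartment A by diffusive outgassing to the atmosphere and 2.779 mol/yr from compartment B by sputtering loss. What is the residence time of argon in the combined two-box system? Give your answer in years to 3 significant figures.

Treat the two boxes together as one reservoir: the mixing fluxes between them are internal recycling, so τ = ΣM / Σ(external losses).
M_total = 2.343×10^6 + 1.155×10^7 = 1.3893×10^7 mol.
ΣF_external_out = 2.093 + 2.779 = 4.8720 mol/yr.
τ = M_total / ΣF_ext = 1.3893×10^7 / 4.8720 = 2.852×10^6 yr.

2.85×10^6 yr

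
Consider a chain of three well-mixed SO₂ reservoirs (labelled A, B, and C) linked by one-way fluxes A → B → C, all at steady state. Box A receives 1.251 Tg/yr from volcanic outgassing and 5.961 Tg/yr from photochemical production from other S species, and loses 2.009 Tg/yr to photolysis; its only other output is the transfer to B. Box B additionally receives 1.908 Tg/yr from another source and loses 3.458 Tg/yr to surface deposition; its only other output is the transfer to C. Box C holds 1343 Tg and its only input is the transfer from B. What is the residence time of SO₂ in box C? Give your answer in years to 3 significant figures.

368 yr

Box A: F(A→B) = (1.251 + 5.961) − 2.009 = 5.2030 Tg/yr.
Box B: F(B→C) = (5.2030 + 1.908) − 3.458 = 3.6530 Tg/yr.
Box C throughput = its input = 3.6530 Tg/yr; τ = 1343 / 3.6530 = 367.6 yr.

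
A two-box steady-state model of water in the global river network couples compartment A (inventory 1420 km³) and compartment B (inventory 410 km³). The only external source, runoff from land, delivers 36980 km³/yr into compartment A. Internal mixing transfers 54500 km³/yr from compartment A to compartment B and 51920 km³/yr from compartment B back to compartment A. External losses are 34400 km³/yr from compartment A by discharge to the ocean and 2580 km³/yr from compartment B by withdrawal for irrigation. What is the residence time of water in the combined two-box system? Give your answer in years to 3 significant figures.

0.0495 yr

Residence time in the combined system uses the total inventory and the total *external* removal — internal exchanges between the two boxes cancel.
M_total = 1420 + 410 = 1830.0 km³.
ΣF_external_out = 34400 + 2580 = 36980 km³/yr.
τ = M_total / ΣF_ext = 1830.0 / 36980 = 0.04949 yr.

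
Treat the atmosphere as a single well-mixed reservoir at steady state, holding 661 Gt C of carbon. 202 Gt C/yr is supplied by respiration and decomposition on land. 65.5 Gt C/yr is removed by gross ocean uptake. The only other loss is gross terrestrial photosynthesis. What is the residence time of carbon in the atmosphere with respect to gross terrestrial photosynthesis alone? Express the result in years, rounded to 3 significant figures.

At steady state ΣF_in = ΣF_out.
ΣF_in = 202.00 Gt C/yr.
Gross terrestrial photosynthesis flux = ΣF_in − (65.5) = 202.00 − 65.50 = 136.5 Gt C/yr.
τ = M / F = 661 / 136.5 = 4.842 yr.

4.84 yr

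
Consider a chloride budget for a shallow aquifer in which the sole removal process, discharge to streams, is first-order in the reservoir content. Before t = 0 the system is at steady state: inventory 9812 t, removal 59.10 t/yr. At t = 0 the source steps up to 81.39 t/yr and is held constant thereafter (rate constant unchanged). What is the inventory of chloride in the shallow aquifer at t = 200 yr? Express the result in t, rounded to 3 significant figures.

The sink rate constant is k = F₀/M₀ = 59.10/9812 = 0.006023 yr⁻¹.
Solving dM/dt = F₁ − kM with M(0) = M₀ gives M(t) = F₁/k + (M₀ − F₁/k)·e^(−kt).
F₁/k = 81.39/0.006023 = 13513 t; kt = 0.006023 × 200 = 1.205, e^(−kt) = 0.2998.
M(200) = 13513 + (9812 − 13513) × 0.2998 = 13513 − 1109 = 12403 t.

12400 t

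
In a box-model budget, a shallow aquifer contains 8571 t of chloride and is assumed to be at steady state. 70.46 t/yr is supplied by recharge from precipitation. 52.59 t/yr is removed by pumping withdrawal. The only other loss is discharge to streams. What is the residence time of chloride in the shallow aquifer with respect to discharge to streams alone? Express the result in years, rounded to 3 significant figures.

At steady state ΣF_in = ΣF_out.
ΣF_in = 70.460 t/yr.
Discharge to streams flux = ΣF_in − (52.59) = 70.460 − 52.59 = 17.87 t/yr.
τ = M / F = 8571 / 17.87 = 479.6 yr.

480 yr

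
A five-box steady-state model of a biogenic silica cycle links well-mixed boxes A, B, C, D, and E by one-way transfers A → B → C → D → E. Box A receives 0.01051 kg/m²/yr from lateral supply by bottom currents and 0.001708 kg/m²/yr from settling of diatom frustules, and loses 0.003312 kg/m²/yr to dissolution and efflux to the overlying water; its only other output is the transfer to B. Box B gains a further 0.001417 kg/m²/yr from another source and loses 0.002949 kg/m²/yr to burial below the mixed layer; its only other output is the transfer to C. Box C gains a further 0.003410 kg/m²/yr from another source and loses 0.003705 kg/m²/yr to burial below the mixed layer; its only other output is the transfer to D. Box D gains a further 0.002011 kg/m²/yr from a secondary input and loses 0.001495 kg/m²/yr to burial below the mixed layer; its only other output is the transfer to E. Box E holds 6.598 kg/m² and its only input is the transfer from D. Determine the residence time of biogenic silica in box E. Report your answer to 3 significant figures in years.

869 yr

Box A: F(A→B) = (0.01051 + 0.001708) − 0.003312 = 0.0089060 kg/m²/yr.
Box B: F(B→C) = (0.0089060 + 0.001417) − 0.002949 = 0.0073740 kg/m²/yr.
Box C: F(C→D) = (0.0073740 + 0.003410) − 0.003705 = 0.0070790 kg/m²/yr.
Box D: F(D→E) = (0.0070790 + 0.002011) − 0.001495 = 0.0075950 kg/m²/yr.
Box E throughput = its input = 0.0075950 kg/m²/yr; τ = 6.598 / 0.0075950 = 868.7 yr.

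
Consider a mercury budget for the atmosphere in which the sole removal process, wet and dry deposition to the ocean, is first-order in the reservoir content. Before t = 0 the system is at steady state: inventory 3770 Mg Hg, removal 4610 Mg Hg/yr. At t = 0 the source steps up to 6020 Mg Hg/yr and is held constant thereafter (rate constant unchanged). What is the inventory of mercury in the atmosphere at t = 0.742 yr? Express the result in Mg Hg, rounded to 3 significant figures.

4460 Mg Hg

The sink rate constant is k = F₀/M₀ = 4610/3770 = 1.223 yr⁻¹.
Solving dM/dt = F₁ − kM with M(0) = M₀ gives M(t) = F₁/k + (M₀ − F₁/k)·e^(−kt).
F₁/k = 6020/1.223 = 4923.1 Mg Hg; kt = 1.223 × 0.742 = 0.9073, e^(−kt) = 0.4036.
M(0.742) = 4923.1 + (3770 − 4923.1) × 0.4036 = 4923.1 − 465.4 = 4457.7 Mg Hg.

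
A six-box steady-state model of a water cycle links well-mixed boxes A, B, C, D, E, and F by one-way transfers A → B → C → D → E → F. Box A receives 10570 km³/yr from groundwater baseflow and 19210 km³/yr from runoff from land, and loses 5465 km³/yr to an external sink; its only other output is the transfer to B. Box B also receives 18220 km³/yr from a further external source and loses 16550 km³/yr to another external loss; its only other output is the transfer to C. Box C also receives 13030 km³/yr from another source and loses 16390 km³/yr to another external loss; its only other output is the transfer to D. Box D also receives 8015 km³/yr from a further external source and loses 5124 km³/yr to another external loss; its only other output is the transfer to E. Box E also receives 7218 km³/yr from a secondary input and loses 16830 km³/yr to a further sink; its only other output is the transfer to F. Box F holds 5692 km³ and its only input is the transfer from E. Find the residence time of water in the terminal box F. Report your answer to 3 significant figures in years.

0.358 yr

Box A: F(A→B) = (10570 + 19210) − 5465 = 24315 km³/yr.
Box B: F(B→C) = (24315 + 18220) − 16550 = 25985 km³/yr.
Box C: F(C→D) = (25985 + 13030) − 16390 = 22625 km³/yr.
Box D: F(D→E) = (22625 + 8015) − 5124 = 25516 km³/yr.
Box E: F(E→F) = (25516 + 7218) − 16830 = 15904 km³/yr.
Box F throughput = its input = 15904 km³/yr; τ = 5692 / 15904 = 0.3579 yr.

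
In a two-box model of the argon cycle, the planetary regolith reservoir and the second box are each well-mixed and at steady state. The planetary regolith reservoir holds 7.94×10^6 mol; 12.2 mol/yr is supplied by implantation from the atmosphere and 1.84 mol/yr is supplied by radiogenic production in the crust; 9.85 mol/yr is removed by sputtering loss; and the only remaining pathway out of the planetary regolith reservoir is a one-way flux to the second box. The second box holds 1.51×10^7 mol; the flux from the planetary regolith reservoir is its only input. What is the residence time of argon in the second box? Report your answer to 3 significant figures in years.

3.60×10^6 yr

Balance the planetary regolith reservoir: ΣF_in = 12.2 + 1.84 = 14.040 mol/yr.
Flux to the second box = ΣF_in − (9.85) = 4.1900 mol/yr.
At steady state the output of the second box equals its input, 4.1900 mol/yr.
τ = M / F = 1.51×10^7 / 4.1900 = 3.604×10^6 yr.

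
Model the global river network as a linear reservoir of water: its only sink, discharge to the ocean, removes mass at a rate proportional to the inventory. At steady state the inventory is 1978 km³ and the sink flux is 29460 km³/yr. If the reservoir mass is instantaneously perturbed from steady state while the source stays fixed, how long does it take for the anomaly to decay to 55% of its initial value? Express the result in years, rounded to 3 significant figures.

0.0401 yr

For a linear reservoir the anomaly decays as exp(−t/τ) with τ = M/F = 1978/29460 = 0.06714 yr.
exp(−t/τ) = 0.55 ⇒ t = −τ ln(0.55) = 0.06714 × 0.5978 = 0.04014 yr.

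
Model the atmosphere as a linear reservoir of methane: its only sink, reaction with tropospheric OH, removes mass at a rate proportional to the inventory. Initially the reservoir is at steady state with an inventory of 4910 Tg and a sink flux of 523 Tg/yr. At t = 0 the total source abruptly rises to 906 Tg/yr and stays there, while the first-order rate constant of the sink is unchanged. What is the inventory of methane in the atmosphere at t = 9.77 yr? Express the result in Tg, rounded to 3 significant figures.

Residence time τ = M₀/F₀ = 9.388 yr. The eventual steady state is M_∞ = M₀·(F₁/F₀) = 4910 × 906/523 = 8505.7 Tg.
The anomaly ΔM(t) = M(t) − M_∞ decays as ΔM₀·e^(−t/τ) with ΔM₀ = 4910 − 8505.7 = −3596 Tg.
At t = 9.77 yr, e^(−t/τ) = e^(−1.041) = 0.3532, so ΔM = −1270 Tg and M = 8505.7 − 1270 = 7235.6 Tg.

7240 Tg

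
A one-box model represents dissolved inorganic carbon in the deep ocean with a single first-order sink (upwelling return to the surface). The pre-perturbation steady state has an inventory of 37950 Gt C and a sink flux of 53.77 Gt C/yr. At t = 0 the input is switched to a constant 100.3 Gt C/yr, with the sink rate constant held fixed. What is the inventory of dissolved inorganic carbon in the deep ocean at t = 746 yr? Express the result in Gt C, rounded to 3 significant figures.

τ = M₀/F₀ = 37950/53.77 = 705.8 yr; rate constant k = 1/τ.
New steady state M_∞ = F₁/k = F₁·τ = 100.3 × 705.8 = 70790 Gt C.
M(t) = M_∞ + (M₀ − M_∞)·e^(−t/τ); t/τ = 746/705.8 = 1.057, so e^(−t/τ) = 0.3475.
M(t) = 70790 − 32840 × 0.3475 = 59378 Gt C.

59400 Gt C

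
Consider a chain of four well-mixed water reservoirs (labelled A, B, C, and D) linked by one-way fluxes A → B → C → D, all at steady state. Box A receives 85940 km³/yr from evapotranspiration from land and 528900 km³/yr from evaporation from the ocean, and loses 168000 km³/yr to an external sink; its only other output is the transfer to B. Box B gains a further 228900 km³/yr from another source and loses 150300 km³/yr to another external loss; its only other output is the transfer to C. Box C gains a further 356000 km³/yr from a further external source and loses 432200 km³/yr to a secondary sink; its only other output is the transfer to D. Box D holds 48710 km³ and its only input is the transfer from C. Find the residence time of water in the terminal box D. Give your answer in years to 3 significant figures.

0.108 yr

Box A: F(A→B) = (85940 + 528900) − 168000 = 446840 km³/yr.
Box B: F(B→C) = (446840 + 228900) − 150300 = 525440 km³/yr.
Box C: F(C→D) = (525440 + 356000) − 432200 = 449240 km³/yr.
Box D throughput = its input = 449240 km³/yr; τ = 48710 / 449240 = 0.1084 yr.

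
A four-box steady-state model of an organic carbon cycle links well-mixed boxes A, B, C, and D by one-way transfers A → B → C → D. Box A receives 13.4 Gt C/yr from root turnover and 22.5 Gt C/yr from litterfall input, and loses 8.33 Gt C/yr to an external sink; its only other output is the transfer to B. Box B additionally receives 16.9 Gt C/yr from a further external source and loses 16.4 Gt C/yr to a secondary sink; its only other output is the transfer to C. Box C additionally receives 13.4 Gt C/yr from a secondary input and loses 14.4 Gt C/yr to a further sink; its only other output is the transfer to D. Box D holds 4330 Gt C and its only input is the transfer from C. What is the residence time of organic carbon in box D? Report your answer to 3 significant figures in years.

Box A: F(A→B) = (13.4 + 22.5) − 8.33 = 27.570 Gt C/yr.
Box B: F(B→C) = (27.570 + 16.9) − 16.4 = 28.070 Gt C/yr.
Box C: F(C→D) = (28.070 + 13.4) − 14.4 = 27.070 Gt C/yr.
Box D throughput = its input = 27.070 Gt C/yr; τ = 4330 / 27.070 = 160.0 yr.

160 yr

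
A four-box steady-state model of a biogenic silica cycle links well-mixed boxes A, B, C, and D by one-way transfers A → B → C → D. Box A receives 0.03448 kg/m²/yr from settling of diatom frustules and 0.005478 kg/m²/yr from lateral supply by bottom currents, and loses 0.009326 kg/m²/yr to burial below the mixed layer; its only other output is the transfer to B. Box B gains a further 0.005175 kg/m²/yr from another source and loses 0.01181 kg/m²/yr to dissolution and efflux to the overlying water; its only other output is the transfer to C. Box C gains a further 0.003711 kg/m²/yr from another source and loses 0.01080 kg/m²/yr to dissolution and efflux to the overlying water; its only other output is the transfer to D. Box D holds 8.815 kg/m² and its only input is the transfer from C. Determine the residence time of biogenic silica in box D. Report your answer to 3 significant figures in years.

Box A: F(A→B) = (0.03448 + 0.005478) − 0.009326 = 0.030632 kg/m²/yr.
Box B: F(B→C) = (0.030632 + 0.005175) − 0.01181 = 0.023997 kg/m²/yr.
Box C: F(C→D) = (0.023997 + 0.003711) − 0.01080 = 0.016908 kg/m²/yr.
Box D throughput = its input = 0.016908 kg/m²/yr; τ = 8.815 / 0.016908 = 521.4 yr.

521 yr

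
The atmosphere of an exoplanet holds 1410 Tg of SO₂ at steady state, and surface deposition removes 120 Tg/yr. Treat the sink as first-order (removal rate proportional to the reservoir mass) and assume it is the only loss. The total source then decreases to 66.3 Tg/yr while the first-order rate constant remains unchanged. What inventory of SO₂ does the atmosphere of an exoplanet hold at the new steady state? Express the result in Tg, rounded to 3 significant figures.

Rate constant k = F/M = 120 / 1410 = 0.08511 yr⁻¹.
At the new steady state, source = k·M_new ⇒ M_new = 66.3 / 0.08511 = 779.0 Tg.
(Equivalently M_new = M × F_new/F_old = 1410 × 66.3/120.)

779 Tg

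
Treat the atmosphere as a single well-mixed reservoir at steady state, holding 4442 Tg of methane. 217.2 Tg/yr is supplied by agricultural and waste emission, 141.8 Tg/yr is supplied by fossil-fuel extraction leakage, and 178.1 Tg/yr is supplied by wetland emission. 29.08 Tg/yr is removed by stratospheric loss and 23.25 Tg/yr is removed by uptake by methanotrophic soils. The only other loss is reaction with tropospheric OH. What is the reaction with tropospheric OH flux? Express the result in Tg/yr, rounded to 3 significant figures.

485 Tg/yr

At steady state ΣF_in = ΣF_out.
ΣF_in = 217.2 + 141.8 + 178.1 = 537.10 Tg/yr.
Reaction with tropospheric OH flux = ΣF_in − (29.08 + 23.25) = 537.10 − 52.33 = 484.8 Tg/yr.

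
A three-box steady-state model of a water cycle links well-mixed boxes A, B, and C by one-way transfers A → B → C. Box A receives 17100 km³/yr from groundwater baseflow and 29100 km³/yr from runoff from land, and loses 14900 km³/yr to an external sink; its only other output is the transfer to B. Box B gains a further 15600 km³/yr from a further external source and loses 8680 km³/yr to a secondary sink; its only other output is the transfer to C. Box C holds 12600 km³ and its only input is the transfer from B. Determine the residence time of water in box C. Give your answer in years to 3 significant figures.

0.330 yr

Box A: F(A→B) = (17100 + 29100) − 14900 = 31300 km³/yr.
Box B: F(B→C) = (31300 + 15600) − 8680 = 38220 km³/yr.
Box C throughput = its input = 38220 km³/yr; τ = 12600 / 38220 = 0.3297 yr.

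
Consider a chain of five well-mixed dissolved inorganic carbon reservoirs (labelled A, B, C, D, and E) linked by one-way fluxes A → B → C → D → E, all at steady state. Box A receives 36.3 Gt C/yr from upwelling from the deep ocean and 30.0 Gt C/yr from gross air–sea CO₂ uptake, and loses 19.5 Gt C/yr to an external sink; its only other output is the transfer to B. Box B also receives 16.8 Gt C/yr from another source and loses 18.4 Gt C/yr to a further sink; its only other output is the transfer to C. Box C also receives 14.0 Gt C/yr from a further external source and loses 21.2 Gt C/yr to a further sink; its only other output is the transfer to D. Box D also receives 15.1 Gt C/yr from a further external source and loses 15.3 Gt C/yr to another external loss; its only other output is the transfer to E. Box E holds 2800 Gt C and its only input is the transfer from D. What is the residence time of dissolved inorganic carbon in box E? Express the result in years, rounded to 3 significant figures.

74.1 yr

Box A: F(A→B) = (36.3 + 30.0) − 19.5 = 46.800 Gt C/yr.
Box B: F(B→C) = (46.800 + 16.8) − 18.4 = 45.200 Gt C/yr.
Box C: F(C→D) = (45.200 + 14.0) − 21.2 = 38.000 Gt C/yr.
Box D: F(D→E) = (38.000 + 15.1) − 15.3 = 37.800 Gt C/yr.
Box E throughput = its input = 37.800 Gt C/yr; τ = 2800 / 37.800 = 74.07 yr.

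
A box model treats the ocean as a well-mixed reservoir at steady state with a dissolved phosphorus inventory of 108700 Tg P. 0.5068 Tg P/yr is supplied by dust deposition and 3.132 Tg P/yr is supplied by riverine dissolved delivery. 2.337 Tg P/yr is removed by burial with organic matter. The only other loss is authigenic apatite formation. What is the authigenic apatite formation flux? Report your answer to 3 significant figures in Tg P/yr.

1.30 Tg P/yr

At steady state ΣF_in = ΣF_out.
ΣF_in = 0.5068 + 3.132 = 3.6388 Tg P/yr.
Authigenic apatite formation flux = ΣF_in − (2.337) = 3.6388 − 2.337 = 1.302 Tg P/yr.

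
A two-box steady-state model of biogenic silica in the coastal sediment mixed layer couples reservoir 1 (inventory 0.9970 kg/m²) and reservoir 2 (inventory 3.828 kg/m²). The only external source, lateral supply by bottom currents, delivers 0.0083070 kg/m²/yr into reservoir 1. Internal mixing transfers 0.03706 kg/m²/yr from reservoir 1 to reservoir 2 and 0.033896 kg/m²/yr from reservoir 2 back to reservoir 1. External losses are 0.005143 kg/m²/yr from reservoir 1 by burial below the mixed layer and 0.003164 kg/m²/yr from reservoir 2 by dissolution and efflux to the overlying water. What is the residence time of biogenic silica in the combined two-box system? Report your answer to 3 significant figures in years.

Treat the two boxes together as one reservoir: the mixing fluxes between them are internal recycling, so τ = ΣM / Σ(external losses).
M_total = 0.9970 + 3.828 = 4.8250 kg/m².
ΣF_external_out = 0.005143 + 0.003164 = 0.0083070 kg/m²/yr.
τ = M_total / ΣF_ext = 4.8250 / 0.0083070 = 580.8 yr.

581 yr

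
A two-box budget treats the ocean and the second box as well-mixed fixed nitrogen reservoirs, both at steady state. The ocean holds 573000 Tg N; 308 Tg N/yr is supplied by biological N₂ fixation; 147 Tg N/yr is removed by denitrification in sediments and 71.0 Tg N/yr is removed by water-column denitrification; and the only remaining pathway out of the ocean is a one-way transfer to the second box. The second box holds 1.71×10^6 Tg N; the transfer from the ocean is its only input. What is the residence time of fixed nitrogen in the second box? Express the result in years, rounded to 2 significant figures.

Balance the ocean: ΣF_in = 308.00 Tg N/yr.
Transfer to the second box = ΣF_in − (147 + 71.0) = 90.000 Tg N/yr.
At steady state the output of the second box equals its input, 90.000 Tg N/yr.
τ = M / F = 1.71×10^6 / 90.000 = 19000 yr.

19000 yr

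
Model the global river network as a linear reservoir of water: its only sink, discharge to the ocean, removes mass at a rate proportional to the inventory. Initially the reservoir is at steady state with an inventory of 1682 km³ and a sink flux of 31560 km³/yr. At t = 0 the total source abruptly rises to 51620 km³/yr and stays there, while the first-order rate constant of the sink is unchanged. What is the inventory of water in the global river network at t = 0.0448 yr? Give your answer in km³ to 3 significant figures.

Residence time τ = M₀/F₀ = 0.05330 yr. The eventual steady state is M_∞ = M₀·(F₁/F₀) = 1682 × 51620/31560 = 2751.1 km³.
The anomaly ΔM(t) = M(t) − M_∞ decays as ΔM₀·e^(−t/τ) with ΔM₀ = 1682 − 2751.1 = −1069 km³.
At t = 0.0448 yr, e^(−t/τ) = e^(−0.8406) = 0.4315, so ΔM = −461.3 km³ and M = 2751.1 − 461.3 = 2289.8 km³.

2290 km³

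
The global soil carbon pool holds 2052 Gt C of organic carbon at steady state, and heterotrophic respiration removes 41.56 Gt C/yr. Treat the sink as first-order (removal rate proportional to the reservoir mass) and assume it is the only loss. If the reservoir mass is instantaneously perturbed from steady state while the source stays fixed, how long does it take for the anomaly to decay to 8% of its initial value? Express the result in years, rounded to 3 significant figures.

125 yr

For a linear reservoir the anomaly decays as exp(−t/τ) with τ = M/F = 2052/41.56 = 49.37 yr.
exp(−t/τ) = 0.08 ⇒ t = −τ ln(0.08) = 49.37 × 2.526 = 124.7 yr.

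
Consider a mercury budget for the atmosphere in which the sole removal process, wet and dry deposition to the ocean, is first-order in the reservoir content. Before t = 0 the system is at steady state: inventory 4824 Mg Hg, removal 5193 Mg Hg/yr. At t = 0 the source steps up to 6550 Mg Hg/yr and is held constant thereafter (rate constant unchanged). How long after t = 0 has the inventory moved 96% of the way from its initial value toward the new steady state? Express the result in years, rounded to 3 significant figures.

τ = M₀/F₀ = 4824/5193 = 0.9289 yr.
The remaining gap fraction is e^(−t/τ); 96% covered ⇒ e^(−t/τ) = 0.0400.
t = −τ ln(0.0400) = 0.9289 × 3.219 = 2.990 yr.

2.99 yr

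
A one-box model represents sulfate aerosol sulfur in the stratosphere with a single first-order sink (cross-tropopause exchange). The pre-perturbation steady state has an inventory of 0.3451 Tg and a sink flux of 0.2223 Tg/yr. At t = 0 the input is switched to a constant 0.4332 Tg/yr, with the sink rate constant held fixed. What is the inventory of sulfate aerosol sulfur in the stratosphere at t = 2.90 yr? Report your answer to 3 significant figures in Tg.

Residence time τ = M₀/F₀ = 1.552 yr. The eventual steady state is M_∞ = M₀·(F₁/F₀) = 0.3451 × 0.4332/0.2223 = 0.67250 Tg.
The anomaly ΔM(t) = M(t) − M_∞ decays as ΔM₀·e^(−t/τ) with ΔM₀ = 0.3451 − 0.67250 = −0.3274 Tg.
At t = 2.90 yr, e^(−t/τ) = e^(−1.868) = 0.1544, so ΔM = −0.05056 Tg and M = 0.67250 − 0.05056 = 0.62194 Tg.

0.622 Tg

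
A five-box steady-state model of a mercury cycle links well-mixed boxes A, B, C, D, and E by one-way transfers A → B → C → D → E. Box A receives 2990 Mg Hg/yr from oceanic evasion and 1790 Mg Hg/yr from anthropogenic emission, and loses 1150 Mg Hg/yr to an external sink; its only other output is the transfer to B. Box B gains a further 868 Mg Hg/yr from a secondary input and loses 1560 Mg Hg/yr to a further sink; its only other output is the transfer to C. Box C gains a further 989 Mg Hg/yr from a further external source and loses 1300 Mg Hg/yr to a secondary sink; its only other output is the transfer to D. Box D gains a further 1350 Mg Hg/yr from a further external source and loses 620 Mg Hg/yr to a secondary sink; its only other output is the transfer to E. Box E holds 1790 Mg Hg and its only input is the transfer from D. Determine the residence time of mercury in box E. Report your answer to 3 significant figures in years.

Box A: F(A→B) = (2990 + 1790) − 1150 = 3630.0 Mg Hg/yr.
Box B: F(B→C) = (3630.0 + 868) − 1560 = 2938.0 Mg Hg/yr.
Box C: F(C→D) = (2938.0 + 989) − 1300 = 2627.0 Mg Hg/yr.
Box D: F(D→E) = (2627.0 + 1350) − 620 = 3357.0 Mg Hg/yr.
Box E throughput = its input = 3357.0 Mg Hg/yr; τ = 1790 / 3357.0 = 0.5332 yr.

0.533 yr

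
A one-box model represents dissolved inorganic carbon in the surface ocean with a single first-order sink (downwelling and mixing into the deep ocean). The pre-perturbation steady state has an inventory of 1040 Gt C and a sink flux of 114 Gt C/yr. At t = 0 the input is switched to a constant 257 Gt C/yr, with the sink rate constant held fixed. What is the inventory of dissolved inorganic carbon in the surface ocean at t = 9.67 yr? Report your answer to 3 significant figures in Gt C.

1890 Gt C

The sink rate constant is k = F₀/M₀ = 114/1040 = 0.1096 yr⁻¹.
Solving dM/dt = F₁ − kM with M(0) = M₀ gives M(t) = F₁/k + (M₀ − F₁/k)·e^(−kt).
F₁/k = 257/0.1096 = 2344.6 Gt C; kt = 0.1096 × 9.67 = 1.060, e^(−kt) = 0.3465.
M(9.67) = 2344.6 + (1040 − 2344.6) × 0.3465 = 2344.6 − 452.0 = 1892.6 Gt C.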